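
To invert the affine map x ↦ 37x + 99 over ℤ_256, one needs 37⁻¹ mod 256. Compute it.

173

gcd(256, 37) by repeated division:
256 = 6·37 + 34
37 = 1·34 + 3
34 = 11·3 + 1
3 = 3·1 + 0
The gcd is 1. Working backward:
1 = 34 − 11·3
1 = −11·37 + 12·34
1 = 12·256 − 83·37
Thus 37·(-83) ≡ 1 (mod 256); reducing, -83 mod 256 = 173.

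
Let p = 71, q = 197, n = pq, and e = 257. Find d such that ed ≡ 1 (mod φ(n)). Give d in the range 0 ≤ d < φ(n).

φ(n) = (p−1)(q−1) = 70·196 = 13720.
Need d with 257·d ≡ 1 (mod 13720). Apply the extended Euclidean algorithm:
13720 = 53·257 + 99
257 = 2·99 + 59
99 = 1·59 + 40
59 = 1·40 + 19
40 = 2·19 + 2
19 = 9·2 + 1
2 = 2·1 + 0
Back-substitute:
1 = 19 − 9·2
1 = −9·40 + 19·19
1 = 19·59 − 28·40
1 = −28·99 + 47·59
1 = 47·257 − 122·99
1 = −122·13720 + 6513·257
So 257·6513 ≡ 1 (mod 13720), hence d = 6513.

6513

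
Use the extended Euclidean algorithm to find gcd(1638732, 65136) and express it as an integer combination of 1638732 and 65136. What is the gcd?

Apply Euclid's algorithm to 1638732 and 65136:
1638732 = 25·65136 + 10332
65136 = 6·10332 + 3144
10332 = 3·3144 + 900
3144 = 3·900 + 444
900 = 2·444 + 12
444 = 37·12 + 0
gcd(1638732, 65136) = 12.
Back-substituting:
12 = 900 − 2·444
12 = −2·3144 + 7·900
12 = 7·10332 − 23·3144
12 = −23·65136 + 145·10332
12 = 145·1638732 − 3648·65136
So 12 = (145)·1638732 + (-3648)·65136.

12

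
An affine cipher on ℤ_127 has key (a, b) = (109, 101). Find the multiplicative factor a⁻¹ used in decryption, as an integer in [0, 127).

gcd(127, 109) by repeated division:
127 = 1×109 + 18
109 = 6×18 + 1
18 = 18×1 + 0
gcd = 1, so the inverse exists. Back-substitute:
1 = 109 − 6·18
1 = −6·127 + 7·109
So 109·7 ≡ 1 (mod 127).

7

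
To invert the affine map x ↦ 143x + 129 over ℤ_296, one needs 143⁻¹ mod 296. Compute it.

Extended Euclidean algorithm:
296 = 2*143 + 10
143 = 14*10 + 3
10 = 3*3 + 1
3 = 3*1 + 0
Since gcd(143, 296) = 1, back-substitute to write 1 as a combination:
1 = 10 − 3·3
1 = −3·143 + 43·10
1 = 43·296 − 89·143
Hence 143⁻¹ ≡ -89 ≡ 207 (mod 296).

207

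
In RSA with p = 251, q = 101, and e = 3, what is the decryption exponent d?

φ(n) = (p−1)(q−1) = 250·100 = 25000.
Need d with 3·d ≡ 1 (mod 25000). Apply the extended Euclidean algorithm:
25000 = 8333*3 + 1
3 = 3*1 + 0
Back-substitute:
1 = 25000 − 8333·3
So 3·(-8333) ≡ 1 (mod 25000), hence d ≡ -8333 ≡ 16667 (mod 25000).

16667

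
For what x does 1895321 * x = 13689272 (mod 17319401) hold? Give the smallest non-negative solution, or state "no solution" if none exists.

First find gcd(1895321, 17319401):
17319401 = 9×1895321 + 261512
1895321 = 7×261512 + 64737
261512 = 4×64737 + 2564
64737 = 25×2564 + 637
2564 = 4×637 + 16
637 = 39×16 + 13
16 = 1×13 + 3
13 = 4×3 + 1
3 = 3×1 + 0
gcd = 1, so a unique solution mod 17319401 exists.
Back-substitute for the Bézout coefficients:
1 = 13 − 4·3
1 = −4·16 + 5·13
1 = 5·637 − 199·16
1 = −199·2564 + 801·637
1 = 801·64737 − 20224·2564
1 = −20224·261512 + 81697·64737
1 = 81697·1895321 − 592103·261512
1 = −592103·17319401 + 5410624·1895321
So 1895321·(5410624) ≡ 1 (mod 17319401), giving 1895321⁻¹ ≡ 5410624.
x ≡ 1895321⁻¹·13689272 ≡ 5410624·13689272 ≡ 11446366 (mod 17319401).

11446366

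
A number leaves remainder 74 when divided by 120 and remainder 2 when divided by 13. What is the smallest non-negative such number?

Write x = 74 + 120·k. Then 120·k ≡ 2 − 74 ≡ 6 (mod 13).
Need 120⁻¹ mod 13. Extended Euclid on (13, 3):
13 = 4×3 + 1
3 = 3×1 + 0
Back-substitute:
1 = 13 − 4·3
120⁻¹ ≡ 9 (mod 13), so k ≡ 9·6 ≡ 2 (mod 13).
x = 74 + 120·2 = 314.

314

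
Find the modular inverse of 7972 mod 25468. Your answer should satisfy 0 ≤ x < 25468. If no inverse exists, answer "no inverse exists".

Compute gcd(7972, 25468):
25468 = 3*7972 + 1552
7972 = 5*1552 + 212
1552 = 7*212 + 68
212 = 3*68 + 8
68 = 8*8 + 4
8 = 2*4 + 0
The gcd is 4, not 1, hence no inverse exists.

no inverse exists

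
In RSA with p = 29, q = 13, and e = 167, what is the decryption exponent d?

φ(n) = (p−1)(q−1) = 28·12 = 336.
Need d with 167·d ≡ 1 (mod 336). Apply the extended Euclidean algorithm:
336 = 2·167 + 2
167 = 83·2 + 1
2 = 2·1 + 0
Back-substitute:
1 = 167 − 83·2
1 = −83·336 + 167·167
So 167·167 ≡ 1 (mod 336), hence d = 167.

167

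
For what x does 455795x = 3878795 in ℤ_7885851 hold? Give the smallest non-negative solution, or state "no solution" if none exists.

6664906

First find gcd(455795, 7885851):
7885851 = 17*455795 + 137336
455795 = 3*137336 + 43787
137336 = 3*43787 + 5975
43787 = 7*5975 + 1962
5975 = 3*1962 + 89
1962 = 22*89 + 4
89 = 22*4 + 1
4 = 4*1 + 0
gcd = 1, so a unique solution mod 7885851 exists.
Back-substitute for the Bézout coefficients:
1 = 89 − 22·4
1 = −22·1962 + 485·89
1 = 485·5975 − 1477·1962
1 = −1477·43787 + 10824·5975
1 = 10824·137336 − 33949·43787
1 = −33949·455795 + 112671·137336
1 = 112671·7885851 − 1949356·455795
So 455795·(-1949356) ≡ 1 (mod 7885851), giving 455795⁻¹ ≡ 5936495.
x ≡ 455795⁻¹·3878795 ≡ 5936495·3878795 ≡ 6664906 (mod 7885851).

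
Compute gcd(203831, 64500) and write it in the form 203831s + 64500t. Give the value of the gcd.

Euclidean algorithm:
203831 = 3·64500 + 10331
64500 = 6·10331 + 2514
10331 = 4·2514 + 275
2514 = 9·275 + 39
275 = 7·39 + 2
39 = 19·2 + 1
2 = 2·1 + 0
gcd(203831, 64500) = 1.
Working backward:
1 = 39 − 19·2
1 = −19·275 + 134·39
1 = 134·2514 − 1225·275
1 = −1225·10331 + 5034·2514
1 = 5034·64500 − 31429·10331
1 = −31429·203831 + 99321·64500
So 1 = (-31429)·203831 + (99321)·64500.

1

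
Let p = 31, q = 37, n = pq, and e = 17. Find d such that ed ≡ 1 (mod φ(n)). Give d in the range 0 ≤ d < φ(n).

953

φ(n) = (p−1)(q−1) = 30·36 = 1080.
Need d with 17·d ≡ 1 (mod 1080). Apply the extended Euclidean algorithm:
1080 = 63×17 + 9
17 = 1×9 + 8
9 = 1×8 + 1
8 = 8×1 + 0
Back-substitute:
1 = 9 − 8
1 = −17 + 2·9
1 = 2·1080 − 127·17
So 17·(-127) ≡ 1 (mod 1080), hence d ≡ -127 ≡ 953 (mod 1080).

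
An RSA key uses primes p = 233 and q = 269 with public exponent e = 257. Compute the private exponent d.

φ(n) = (p−1)(q−1) = 232·268 = 62176.
Need d with 257·d ≡ 1 (mod 62176). Apply the extended Euclidean algorithm:
62176 = 241·257 + 239
257 = 1·239 + 18
239 = 13·18 + 5
18 = 3·5 + 3
5 = 1·3 + 2
3 = 1·2 + 1
2 = 2·1 + 0
Back-substitute:
1 = 3 − 2
1 = −5 + 2·3
1 = 2·18 − 7·5
1 = −7·239 + 93·18
1 = 93·257 − 100·239
1 = −100·62176 + 24193·257
So 257·24193 ≡ 1 (mod 62176), hence d = 24193.

24193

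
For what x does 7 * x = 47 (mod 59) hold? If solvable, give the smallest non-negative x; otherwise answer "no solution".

32

First find gcd(7, 59):
59 = 8*7 + 3
7 = 2*3 + 1
3 = 3*1 + 0
gcd = 1, so a unique solution mod 59 exists.
Back-substitute for the Bézout coefficients:
1 = 7 − 2·3
1 = −2·59 + 17·7
So 7·(17) ≡ 1 (mod 59), giving 7⁻¹ ≡ 17.
x ≡ 7⁻¹·47 ≡ 17·47 ≡ 32 (mod 59).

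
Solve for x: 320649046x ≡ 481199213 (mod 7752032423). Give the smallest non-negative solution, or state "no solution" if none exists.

First find gcd(320649046, 7752032423):
7752032423 = 24×320649046 + 56455319
320649046 = 5×56455319 + 38372451
56455319 = 1×38372451 + 18082868
38372451 = 2×18082868 + 2206715
18082868 = 8×2206715 + 429148
2206715 = 5×429148 + 60975
429148 = 7×60975 + 2323
60975 = 26×2323 + 577
2323 = 4×577 + 15
577 = 38×15 + 7
15 = 2×7 + 1
7 = 7×1 + 0
gcd = 1, so a unique solution mod 7752032423 exists.
Back-substitute for the Bézout coefficients:
1 = 15 − 2·7
1 = −2·577 + 77·15
1 = 77·2323 − 310·577
1 = −310·60975 + 8137·2323
1 = 8137·429148 − 57269·60975
1 = −57269·2206715 + 294482·429148
1 = 294482·18082868 − 2413125·2206715
1 = −2413125·38372451 + 5120732·18082868
1 = 5120732·56455319 − 7533857·38372451
1 = −7533857·320649046 + 42790017·56455319
1 = 42790017·7752032423 − 1034494265·320649046
So 320649046·(-1034494265) ≡ 1 (mod 7752032423), giving 320649046⁻¹ ≡ 6717538158.
x ≡ 320649046⁻¹·481199213 ≡ 6717538158·481199213 ≡ 5652405929 (mod 7752032423).

5652405929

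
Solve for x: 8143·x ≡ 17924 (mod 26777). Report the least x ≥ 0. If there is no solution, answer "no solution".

First find gcd(8143, 26777):
26777 = 3·8143 + 2348
8143 = 3·2348 + 1099
2348 = 2·1099 + 150
1099 = 7·150 + 49
150 = 3·49 + 3
49 = 16·3 + 1
3 = 3·1 + 0
gcd = 1, so a unique solution mod 26777 exists.
Back-substitute for the Bézout coefficients:
1 = 49 − 16·3
1 = −16·150 + 49·49
1 = 49·1099 − 359·150
1 = −359·2348 + 767·1099
1 = 767·8143 − 2660·2348
1 = −2660·26777 + 8747·8143
So 8143·(8747) ≡ 1 (mod 26777), giving 8143⁻¹ ≡ 8747.
x ≡ 8143⁻¹·17924 ≡ 8747·17924 ≡ 1893 (mod 26777).

1893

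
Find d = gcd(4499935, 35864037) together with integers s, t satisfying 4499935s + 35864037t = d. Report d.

Apply Euclid's algorithm to 35864037 and 4499935:
35864037 = 7×4499935 + 4364492
4499935 = 1×4364492 + 135443
4364492 = 32×135443 + 30316
135443 = 4×30316 + 14179
30316 = 2×14179 + 1958
14179 = 7×1958 + 473
1958 = 4×473 + 66
473 = 7×66 + 11
66 = 6×11 + 0
gcd(4499935, 35864037) = 11.
Working backward:
11 = 473 − 7·66
11 = −7·1958 + 29·473
11 = 29·14179 − 210·1958
11 = −210·30316 + 449·14179
11 = 449·135443 − 2006·30316
11 = −2006·4364492 + 64641·135443
11 = 64641·4499935 − 66647·4364492
11 = −66647·35864037 + 531170·4499935
So 11 = (-66647)·35864037 + (531170)·4499935.

11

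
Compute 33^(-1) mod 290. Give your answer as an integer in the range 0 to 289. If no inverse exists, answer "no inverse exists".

167

Run Euclid on (290, 33):
290 = 8*33 + 26
33 = 1*26 + 7
26 = 3*7 + 5
7 = 1*5 + 2
5 = 2*2 + 1
2 = 2*1 + 0
Since gcd(33, 290) = 1, back-substitute to write 1 as a combination:
1 = 5 − 2·2
1 = −2·7 + 3·5
1 = 3·26 − 11·7
1 = −11·33 + 14·26
1 = 14·290 − 123·33
Hence 33⁻¹ ≡ -123 ≡ 167 (mod 290).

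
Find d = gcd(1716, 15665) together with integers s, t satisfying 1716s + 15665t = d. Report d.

Apply Euclid's algorithm to 15665 and 1716:
15665 = 9·1716 + 221
1716 = 7·221 + 169
221 = 1·169 + 52
169 = 3·52 + 13
52 = 4·13 + 0
gcd(1716, 15665) = 13.
Working backward:
13 = 169 − 3·52
13 = −3·221 + 4·169
13 = 4·1716 − 31·221
13 = −31·15665 + 283·1716
So 13 = (-31)·15665 + (283)·1716.

13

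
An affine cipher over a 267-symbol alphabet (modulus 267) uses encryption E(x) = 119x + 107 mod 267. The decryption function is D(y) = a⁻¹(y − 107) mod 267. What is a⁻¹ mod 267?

Run Euclid on (267, 119):
267 = 2·119 + 29
119 = 4·29 + 3
29 = 9·3 + 2
3 = 1·2 + 1
2 = 2·1 + 0
Since gcd(119, 267) = 1, back-substitute to write 1 as a combination:
1 = 3 − 2
1 = −29 + 10·3
1 = 10·119 − 41·29
1 = −41·267 + 92·119
So 119·92 ≡ 1 (mod 267).

92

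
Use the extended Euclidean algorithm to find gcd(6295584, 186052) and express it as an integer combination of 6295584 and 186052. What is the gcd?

4

Repeated division:
6295584 = 33·186052 + 155868
186052 = 1·155868 + 30184
155868 = 5·30184 + 4948
30184 = 6·4948 + 496
4948 = 9·496 + 484
496 = 1·484 + 12
484 = 40·12 + 4
12 = 3·4 + 0
gcd(6295584, 186052) = 4.
Express as a combination:
4 = 484 − 40·12
4 = −40·496 + 41·484
4 = 41·4948 − 409·496
4 = −409·30184 + 2495·4948
4 = 2495·155868 − 12884·30184
4 = −12884·186052 + 15379·155868
4 = 15379·6295584 − 520391·186052
So 4 = (15379)·6295584 + (-520391)·186052.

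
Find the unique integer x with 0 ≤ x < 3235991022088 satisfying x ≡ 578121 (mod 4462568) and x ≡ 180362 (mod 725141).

Write x = 578121 + 4462568·k. Then 4462568·k ≡ 180362 − 578121 ≡ 327382 (mod 725141).
Need 4462568⁻¹ mod 725141. Extended Euclid on (725141, 111722):
725141 = 6*111722 + 54809
111722 = 2*54809 + 2104
54809 = 26*2104 + 105
2104 = 20*105 + 4
105 = 26*4 + 1
4 = 4*1 + 0
Back-substitute:
1 = 105 − 26·4
1 = −26·2104 + 521·105
1 = 521·54809 − 13572·2104
1 = −13572·111722 + 27665·54809
1 = 27665·725141 − 179562·111722
4462568⁻¹ ≡ 545579 (mod 725141), so k ≡ 545579·327382 ≡ 363904 (mod 725141).
x = 578121 + 4462568·363904 = 1623946923593.

1623946923593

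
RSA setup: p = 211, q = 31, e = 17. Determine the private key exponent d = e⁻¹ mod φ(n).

φ(n) = (p−1)(q−1) = 210·30 = 6300.
Need d with 17·d ≡ 1 (mod 6300). Apply the extended Euclidean algorithm:
6300 = 370·17 + 10
17 = 1·10 + 7
10 = 1·7 + 3
7 = 2·3 + 1
3 = 3·1 + 0
Back-substitute:
1 = 7 − 2·3
1 = −2·10 + 3·7
1 = 3·17 − 5·10
1 = −5·6300 + 1853·17
So 17·1853 ≡ 1 (mod 6300), hence d = 1853.

1853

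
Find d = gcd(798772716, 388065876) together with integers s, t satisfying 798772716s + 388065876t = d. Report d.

12

Euclidean algorithm:
798772716 = 2*388065876 + 22640964
388065876 = 17*22640964 + 3169488
22640964 = 7*3169488 + 454548
3169488 = 6*454548 + 442200
454548 = 1*442200 + 12348
442200 = 35*12348 + 10020
12348 = 1*10020 + 2328
10020 = 4*2328 + 708
2328 = 3*708 + 204
708 = 3*204 + 96
204 = 2*96 + 12
96 = 8*12 + 0
gcd(798772716, 388065876) = 12.
Back-substituting:
12 = 204 − 2·96
12 = −2·708 + 7·204
12 = 7·2328 − 23·708
12 = −23·10020 + 99·2328
12 = 99·12348 − 122·10020
12 = −122·442200 + 4369·12348
12 = 4369·454548 − 4491·442200
12 = −4491·3169488 + 31315·454548
12 = 31315·22640964 − 223696·3169488
12 = −223696·388065876 + 3834147·22640964
12 = 3834147·798772716 − 7891990·388065876
So 12 = (3834147)·798772716 + (-7891990)·388065876.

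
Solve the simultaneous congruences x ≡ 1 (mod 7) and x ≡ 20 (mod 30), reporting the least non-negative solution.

Write x = 1 + 7·k. Then 7·k ≡ 20 − 1 ≡ 19 (mod 30).
Need 7⁻¹ mod 30. Extended Euclid on (30, 7):
30 = 4*7 + 2
7 = 3*2 + 1
2 = 2*1 + 0
Back-substitute:
1 = 7 − 3·2
1 = −3·30 + 13·7
7⁻¹ ≡ 13 (mod 30), so k ≡ 13·19 ≡ 7 (mod 30).
x = 1 + 7·7 = 50.

50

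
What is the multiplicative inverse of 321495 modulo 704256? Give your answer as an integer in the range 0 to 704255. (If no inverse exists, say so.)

Euclidean algorithm on 704256, 321495:
704256 = 2*321495 + 61266
321495 = 5*61266 + 15165
61266 = 4*15165 + 606
15165 = 25*606 + 15
606 = 40*15 + 6
15 = 2*6 + 3
6 = 2*3 + 0
The gcd is 3, not 1, hence no inverse exists.

no inverse exists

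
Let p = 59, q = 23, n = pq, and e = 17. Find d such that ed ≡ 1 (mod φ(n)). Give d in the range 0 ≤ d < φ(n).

1201

φ(n) = (p−1)(q−1) = 58·22 = 1276.
Need d with 17·d ≡ 1 (mod 1276). Apply the extended Euclidean algorithm:
1276 = 75×17 + 1
17 = 17×1 + 0
Back-substitute:
1 = 1276 − 75·17
So 17·(-75) ≡ 1 (mod 1276), hence d ≡ -75 ≡ 1201 (mod 1276).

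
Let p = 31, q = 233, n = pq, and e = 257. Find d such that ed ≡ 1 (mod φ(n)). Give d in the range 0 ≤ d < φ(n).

φ(n) = (p−1)(q−1) = 30·232 = 6960.
Need d with 257·d ≡ 1 (mod 6960). Apply the extended Euclidean algorithm:
6960 = 27·257 + 21
257 = 12·21 + 5
21 = 4·5 + 1
5 = 5·1 + 0
Back-substitute:
1 = 21 − 4·5
1 = −4·257 + 49·21
1 = 49·6960 − 1327·257
So 257·(-1327) ≡ 1 (mod 6960), hence d ≡ -1327 ≡ 5633 (mod 6960).

5633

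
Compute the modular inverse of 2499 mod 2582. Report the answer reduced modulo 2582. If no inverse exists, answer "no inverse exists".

1151

gcd(2582, 2499) by repeated division:
2582 = 1*2499 + 83
2499 = 30*83 + 9
83 = 9*9 + 2
9 = 4*2 + 1
2 = 2*1 + 0
The gcd is 1. Working backward:
1 = 9 − 4·2
1 = −4·83 + 37·9
1 = 37·2499 − 1114·83
1 = −1114·2582 + 1151·2499
So 2499·1151 ≡ 1 (mod 2582).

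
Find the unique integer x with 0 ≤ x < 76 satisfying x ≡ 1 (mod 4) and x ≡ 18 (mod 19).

37

Write x = 1 + 4·k. Then 4·k ≡ 18 − 1 ≡ 17 (mod 19).
Need 4⁻¹ mod 19. Extended Euclid on (19, 4):
19 = 4·4 + 3
4 = 1·3 + 1
3 = 3·1 + 0
Back-substitute:
1 = 4 − 3
1 = −19 + 5·4
4⁻¹ ≡ 5 (mod 19), so k ≡ 5·17 ≡ 9 (mod 19).
x = 1 + 4·9 = 37.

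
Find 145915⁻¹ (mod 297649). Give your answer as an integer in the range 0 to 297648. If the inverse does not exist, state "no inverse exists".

no inverse exists

Euclidean algorithm on 297649, 145915:
297649 = 2*145915 + 5819
145915 = 25*5819 + 440
5819 = 13*440 + 99
440 = 4*99 + 44
99 = 2*44 + 11
44 = 4*11 + 0
Since gcd = 11 > 1, 145915 is not a unit mod 297649.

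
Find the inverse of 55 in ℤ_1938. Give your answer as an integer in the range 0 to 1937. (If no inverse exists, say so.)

Apply the Euclidean algorithm to 1938 and 55:
1938 = 35·55 + 13
55 = 4·13 + 3
13 = 4·3 + 1
3 = 3·1 + 0
gcd = 1, so the inverse exists. Back-substitute:
1 = 13 − 4·3
1 = −4·55 + 17·13
1 = 17·1938 − 599·55
Thus 55·(-599) ≡ 1 (mod 1938); reducing, -599 mod 1938 = 1339.

1339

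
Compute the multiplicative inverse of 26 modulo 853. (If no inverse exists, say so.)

gcd(853, 26) by repeated division:
853 = 32×26 + 21
26 = 1×21 + 5
21 = 4×5 + 1
5 = 5×1 + 0
Since gcd(26, 853) = 1, back-substitute to write 1 as a combination:
1 = 21 − 4·5
1 = −4·26 + 5·21
1 = 5·853 − 164·26
Hence 26⁻¹ ≡ -164 ≡ 689 (mod 853).

689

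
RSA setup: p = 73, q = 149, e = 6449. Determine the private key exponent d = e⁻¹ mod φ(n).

φ(n) = (p−1)(q−1) = 72·148 = 10656.
Need d with 6449·d ≡ 1 (mod 10656). Apply the extended Euclidean algorithm:
10656 = 1·6449 + 4207
6449 = 1·4207 + 2242
4207 = 1·2242 + 1965
2242 = 1·1965 + 277
1965 = 7·277 + 26
277 = 10·26 + 17
26 = 1·17 + 9
17 = 1·9 + 8
9 = 1·8 + 1
8 = 8·1 + 0
Back-substitute:
1 = 9 − 8
1 = −17 + 2·9
1 = 2·26 − 3·17
1 = −3·277 + 32·26
1 = 32·1965 − 227·277
1 = −227·2242 + 259·1965
1 = 259·4207 − 486·2242
1 = −486·6449 + 745·4207
1 = 745·10656 − 1231·6449
So 6449·(-1231) ≡ 1 (mod 10656), hence d ≡ -1231 ≡ 9425 (mod 10656).

9425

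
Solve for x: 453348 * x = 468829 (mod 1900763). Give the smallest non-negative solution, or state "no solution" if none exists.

1099589

First find gcd(453348, 1900763):
1900763 = 4·453348 + 87371
453348 = 5·87371 + 16493
87371 = 5·16493 + 4906
16493 = 3·4906 + 1775
4906 = 2·1775 + 1356
1775 = 1·1356 + 419
1356 = 3·419 + 99
419 = 4·99 + 23
99 = 4·23 + 7
23 = 3·7 + 2
7 = 3·2 + 1
2 = 2·1 + 0
gcd = 1, so a unique solution mod 1900763 exists.
Back-substitute for the Bézout coefficients:
1 = 7 − 3·2
1 = −3·23 + 10·7
1 = 10·99 − 43·23
1 = −43·419 + 182·99
1 = 182·1356 − 589·419
1 = −589·1775 + 771·1356
1 = 771·4906 − 2131·1775
1 = −2131·16493 + 7164·4906
1 = 7164·87371 − 37951·16493
1 = −37951·453348 + 196919·87371
1 = 196919·1900763 − 825627·453348
So 453348·(-825627) ≡ 1 (mod 1900763), giving 453348⁻¹ ≡ 1075136.
x ≡ 453348⁻¹·468829 ≡ 1075136·468829 ≡ 1099589 (mod 1900763).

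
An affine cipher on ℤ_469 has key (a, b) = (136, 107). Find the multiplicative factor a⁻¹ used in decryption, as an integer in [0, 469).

gcd(469, 136) by repeated division:
469 = 3·136 + 61
136 = 2·61 + 14
61 = 4·14 + 5
14 = 2·5 + 4
5 = 1·4 + 1
4 = 4·1 + 0
Since gcd(136, 469) = 1, back-substitute to write 1 as a combination:
1 = 5 − 4
1 = −14 + 3·5
1 = 3·61 − 13·14
1 = −13·136 + 29·61
1 = 29·469 − 100·136
Hence 136⁻¹ ≡ -100 ≡ 369 (mod 469).

369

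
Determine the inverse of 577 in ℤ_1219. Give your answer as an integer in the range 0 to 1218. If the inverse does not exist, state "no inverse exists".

150

Run Euclid on (1219, 577):
1219 = 2×577 + 65
577 = 8×65 + 57
65 = 1×57 + 8
57 = 7×8 + 1
8 = 8×1 + 0
The gcd is 1. Working backward:
1 = 57 − 7·8
1 = −7·65 + 8·57
1 = 8·577 − 71·65
1 = −71·1219 + 150·577
So 577·150 ≡ 1 (mod 1219).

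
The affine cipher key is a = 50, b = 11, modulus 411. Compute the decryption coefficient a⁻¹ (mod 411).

Run Euclid on (411, 50):
411 = 8*50 + 11
50 = 4*11 + 6
11 = 1*6 + 5
6 = 1*5 + 1
5 = 5*1 + 0
The gcd is 1. Working backward:
1 = 6 − 5
1 = −11 + 2·6
1 = 2·50 − 9·11
1 = −9·411 + 74·50
So 50·74 ≡ 1 (mod 411).

74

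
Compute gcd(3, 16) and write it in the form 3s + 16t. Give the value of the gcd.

1

Repeated division:
16 = 5×3 + 1
3 = 3×1 + 0
gcd(3, 16) = 1.
Working backward:
1 = 16 − 5·3
So 1 = (1)·16 + (-5)·3.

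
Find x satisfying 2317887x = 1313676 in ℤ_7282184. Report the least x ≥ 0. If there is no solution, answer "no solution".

First find gcd(2317887, 7282184):
7282184 = 3×2317887 + 328523
2317887 = 7×328523 + 18226
328523 = 18×18226 + 455
18226 = 40×455 + 26
455 = 17×26 + 13
26 = 2×13 + 0
gcd = 13 and 13 | 1313676, so solutions exist. Divide through by 13: 178299x ≡ 101052 (mod 560168).
Now find 178299⁻¹ mod 560168:
560168 = 3×178299 + 25271
178299 = 7×25271 + 1402
25271 = 18×1402 + 35
1402 = 40×35 + 2
35 = 17×2 + 1
2 = 2×1 + 0
Back-substitute:
1 = 35 − 17·2
1 = −17·1402 + 681·35
1 = 681·25271 − 12275·1402
1 = −12275·178299 + 86606·25271
1 = 86606·560168 − 272093·178299
So 178299·(-272093) ≡ 1 (mod 560168), i.e. 178299⁻¹ ≡ 288075.
Then x ≡ 288075·101052 ≡ 304444 (mod 560168); the smallest non-negative solution is x = 304444.

304444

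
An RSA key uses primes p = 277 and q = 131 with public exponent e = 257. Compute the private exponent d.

φ(n) = (p−1)(q−1) = 276·130 = 35880.
Need d with 257·d ≡ 1 (mod 35880). Apply the extended Euclidean algorithm:
35880 = 139·257 + 157
257 = 1·157 + 100
157 = 1·100 + 57
100 = 1·57 + 43
57 = 1·43 + 14
43 = 3·14 + 1
14 = 14·1 + 0
Back-substitute:
1 = 43 − 3·14
1 = −3·57 + 4·43
1 = 4·100 − 7·57
1 = −7·157 + 11·100
1 = 11·257 − 18·157
1 = −18·35880 + 2513·257
So 257·2513 ≡ 1 (mod 35880), hence d = 2513.

2513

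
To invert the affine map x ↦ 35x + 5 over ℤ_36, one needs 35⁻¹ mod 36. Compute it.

Extended Euclidean algorithm:
36 = 1×35 + 1
35 = 35×1 + 0
The gcd is 1. Working backward:
1 = 36 − 35
Thus 35·(-1) ≡ 1 (mod 36); reducing, -1 mod 36 = 35.

35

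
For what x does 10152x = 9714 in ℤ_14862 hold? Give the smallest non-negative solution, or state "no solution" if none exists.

588

First find gcd(10152, 14862):
14862 = 1·10152 + 4710
10152 = 2·4710 + 732
4710 = 6·732 + 318
732 = 2·318 + 96
318 = 3·96 + 30
96 = 3·30 + 6
30 = 5·6 + 0
gcd = 6 and 6 | 9714, so solutions exist. Divide through by 6: 1692x ≡ 1619 (mod 2477).
Now find 1692⁻¹ mod 2477:
2477 = 1×1692 + 785
1692 = 2×785 + 122
785 = 6×122 + 53
122 = 2×53 + 16
53 = 3×16 + 5
16 = 3×5 + 1
5 = 5×1 + 0
Back-substitute:
1 = 16 − 3·5
1 = −3·53 + 10·16
1 = 10·122 − 23·53
1 = −23·785 + 148·122
1 = 148·1692 − 319·785
1 = −319·2477 + 467·1692
So 1692⁻¹ ≡ 467 (mod 2477).
Then x ≡ 467·1619 ≡ 588 (mod 2477); the smallest non-negative solution is x = 588.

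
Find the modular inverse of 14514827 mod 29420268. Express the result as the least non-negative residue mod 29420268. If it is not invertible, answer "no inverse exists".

21604895

Apply the Euclidean algorithm to 29420268 and 14514827:
29420268 = 2·14514827 + 390614
14514827 = 37·390614 + 62109
390614 = 6·62109 + 17960
62109 = 3·17960 + 8229
17960 = 2·8229 + 1502
8229 = 5·1502 + 719
1502 = 2·719 + 64
719 = 11·64 + 15
64 = 4·15 + 4
15 = 3·4 + 3
4 = 1·3 + 1
3 = 3·1 + 0
The gcd is 1. Working backward:
1 = 4 − 3
1 = −15 + 4·4
1 = 4·64 − 17·15
1 = −17·719 + 191·64
1 = 191·1502 − 399·719
1 = −399·8229 + 2186·1502
1 = 2186·17960 − 4771·8229
1 = −4771·62109 + 16499·17960
1 = 16499·390614 − 103765·62109
1 = −103765·14514827 + 3855804·390614
1 = 3855804·29420268 − 7815373·14514827
Hence 14514827⁻¹ ≡ -7815373 ≡ 21604895 (mod 29420268).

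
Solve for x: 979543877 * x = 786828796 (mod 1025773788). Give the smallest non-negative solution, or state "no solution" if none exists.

53599640

First find gcd(979543877, 1025773788):
1025773788 = 1·979543877 + 46229911
979543877 = 21·46229911 + 8715746
46229911 = 5·8715746 + 2651181
8715746 = 3·2651181 + 762203
2651181 = 3·762203 + 364572
762203 = 2·364572 + 33059
364572 = 11·33059 + 923
33059 = 35·923 + 754
923 = 1·754 + 169
754 = 4·169 + 78
169 = 2·78 + 13
78 = 6·13 + 0
gcd = 13 and 13 | 786828796, so solutions exist. Divide through by 13: 75349529x ≡ 60525292 (mod 78905676).
Now find 75349529⁻¹ mod 78905676:
78905676 = 1·75349529 + 3556147
75349529 = 21·3556147 + 670442
3556147 = 5·670442 + 203937
670442 = 3·203937 + 58631
203937 = 3·58631 + 28044
58631 = 2·28044 + 2543
28044 = 11·2543 + 71
2543 = 35·71 + 58
71 = 1·58 + 13
58 = 4·13 + 6
13 = 2·6 + 1
6 = 6·1 + 0
Back-substitute:
1 = 13 − 2·6
1 = −2·58 + 9·13
1 = 9·71 − 11·58
1 = −11·2543 + 394·71
1 = 394·28044 − 4345·2543
1 = −4345·58631 + 9084·28044
1 = 9084·203937 − 31597·58631
1 = −31597·670442 + 103875·203937
1 = 103875·3556147 − 550972·670442
1 = −550972·75349529 + 11674287·3556147
1 = 11674287·78905676 − 12225259·75349529
So 75349529·(-12225259) ≡ 1 (mod 78905676), i.e. 75349529⁻¹ ≡ 66680417.
Then x ≡ 66680417·60525292 ≡ 53599640 (mod 78905676); the smallest non-negative solution is x = 53599640.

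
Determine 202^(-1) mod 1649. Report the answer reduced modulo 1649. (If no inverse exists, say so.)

1249

Run Euclid on (1649, 202):
1649 = 8×202 + 33
202 = 6×33 + 4
33 = 8×4 + 1
4 = 4×1 + 0
gcd = 1, so the inverse exists. Back-substitute:
1 = 33 − 8·4
1 = −8·202 + 49·33
1 = 49·1649 − 400·202
Hence 202⁻¹ ≡ -400 ≡ 1249 (mod 1649).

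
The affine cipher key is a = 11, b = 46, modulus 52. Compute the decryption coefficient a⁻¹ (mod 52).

Extended Euclidean algorithm:
52 = 4·11 + 8
11 = 1·8 + 3
8 = 2·3 + 2
3 = 1·2 + 1
2 = 2·1 + 0
The gcd is 1. Working backward:
1 = 3 − 2
1 = −8 + 3·3
1 = 3·11 − 4·8
1 = −4·52 + 19·11
So 11·19 ≡ 1 (mod 52).

19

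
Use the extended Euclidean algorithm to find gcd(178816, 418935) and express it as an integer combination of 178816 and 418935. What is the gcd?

Euclidean algorithm:
418935 = 2*178816 + 61303
178816 = 2*61303 + 56210
61303 = 1*56210 + 5093
56210 = 11*5093 + 187
5093 = 27*187 + 44
187 = 4*44 + 11
44 = 4*11 + 0
gcd(178816, 418935) = 11.
Working backward:
11 = 187 − 4·44
11 = −4·5093 + 109·187
11 = 109·56210 − 1203·5093
11 = −1203·61303 + 1312·56210
11 = 1312·178816 − 3827·61303
11 = −3827·418935 + 8966·178816
So 11 = (-3827)·418935 + (8966)·178816.

11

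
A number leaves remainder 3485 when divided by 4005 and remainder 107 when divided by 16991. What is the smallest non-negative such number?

Write x = 3485 + 4005·k. Then 4005·k ≡ 107 − 3485 ≡ 13613 (mod 16991).
Need 4005⁻¹ mod 16991. Extended Euclid on (16991, 4005):
16991 = 4*4005 + 971
4005 = 4*971 + 121
971 = 8*121 + 3
121 = 40*3 + 1
3 = 3*1 + 0
Back-substitute:
1 = 121 − 40·3
1 = −40·971 + 321·121
1 = 321·4005 − 1324·971
1 = −1324·16991 + 5617·4005
4005⁻¹ ≡ 5617 (mod 16991), so k ≡ 5617·13613 ≡ 4721 (mod 16991).
x = 3485 + 4005·4721 = 18911090.

18911090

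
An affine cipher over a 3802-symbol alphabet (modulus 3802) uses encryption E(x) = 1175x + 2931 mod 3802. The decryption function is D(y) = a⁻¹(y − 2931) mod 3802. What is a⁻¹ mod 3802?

2951

Run Euclid on (3802, 1175):
3802 = 3×1175 + 277
1175 = 4×277 + 67
277 = 4×67 + 9
67 = 7×9 + 4
9 = 2×4 + 1
4 = 4×1 + 0
gcd = 1, so the inverse exists. Back-substitute:
1 = 9 − 2·4
1 = −2·67 + 15·9
1 = 15·277 − 62·67
1 = −62·1175 + 263·277
1 = 263·3802 − 851·1175
So 1175·(-851) ≡ 1 (mod 3802), and -851 ≡ 2951 (mod 3802).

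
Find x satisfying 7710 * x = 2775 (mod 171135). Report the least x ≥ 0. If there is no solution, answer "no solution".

First find gcd(7710, 171135):
171135 = 22×7710 + 1515
7710 = 5×1515 + 135
1515 = 11×135 + 30
135 = 4×30 + 15
30 = 2×15 + 0
gcd = 15 and 15 | 2775, so solutions exist. Divide through by 15: 514x ≡ 185 (mod 11409).
Now find 514⁻¹ mod 11409:
11409 = 22·514 + 101
514 = 5·101 + 9
101 = 11·9 + 2
9 = 4·2 + 1
2 = 2·1 + 0
Back-substitute:
1 = 9 − 4·2
1 = −4·101 + 45·9
1 = 45·514 − 229·101
1 = −229·11409 + 5083·514
So 514⁻¹ ≡ 5083 (mod 11409).
Then x ≡ 5083·185 ≡ 4817 (mod 11409); the smallest non-negative solution is x = 4817.

4817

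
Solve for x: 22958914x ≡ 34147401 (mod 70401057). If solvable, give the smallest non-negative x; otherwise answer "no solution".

First find gcd(22958914, 70401057):
70401057 = 3*22958914 + 1524315
22958914 = 15*1524315 + 94189
1524315 = 16*94189 + 17291
94189 = 5*17291 + 7734
17291 = 2*7734 + 1823
7734 = 4*1823 + 442
1823 = 4*442 + 55
442 = 8*55 + 2
55 = 27*2 + 1
2 = 2*1 + 0
gcd = 1, so a unique solution mod 70401057 exists.
Back-substitute for the Bézout coefficients:
1 = 55 − 27·2
1 = −27·442 + 217·55
1 = 217·1823 − 895·442
1 = −895·7734 + 3797·1823
1 = 3797·17291 − 8489·7734
1 = −8489·94189 + 46242·17291
1 = 46242·1524315 − 748361·94189
1 = −748361·22958914 + 11271657·1524315
1 = 11271657·70401057 − 34563332·22958914
So 22958914·(-34563332) ≡ 1 (mod 70401057), giving 22958914⁻¹ ≡ 35837725.
x ≡ 22958914⁻¹·34147401 ≡ 35837725·34147401 ≡ 66519063 (mod 70401057).

66519063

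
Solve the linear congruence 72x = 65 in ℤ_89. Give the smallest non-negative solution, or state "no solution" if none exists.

First find gcd(72, 89):
89 = 1*72 + 17
72 = 4*17 + 4
17 = 4*4 + 1
4 = 4*1 + 0
gcd = 1, so a unique solution mod 89 exists.
Back-substitute for the Bézout coefficients:
1 = 17 − 4·4
1 = −4·72 + 17·17
1 = 17·89 − 21·72
So 72·(-21) ≡ 1 (mod 89), giving 72⁻¹ ≡ 68.
x ≡ 72⁻¹·65 ≡ 68·65 ≡ 59 (mod 89).

59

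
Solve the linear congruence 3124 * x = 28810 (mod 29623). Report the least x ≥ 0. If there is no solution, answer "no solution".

no solution

gcd(3124, 29623):
29623 = 9×3124 + 1507
3124 = 2×1507 + 110
1507 = 13×110 + 77
110 = 1×77 + 33
77 = 2×33 + 11
33 = 3×11 + 0
gcd = 11, but 11 ∤ 28810, so the congruence has no solution.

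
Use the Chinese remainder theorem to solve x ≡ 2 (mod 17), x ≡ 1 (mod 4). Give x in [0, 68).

53

Write x = 2 + 17·k. Then 17·k ≡ 1 − 2 ≡ 3 (mod 4).
Need 17⁻¹ mod 4. Extended Euclid on (4, 1):
4 = 4*1 + 0
17⁻¹ ≡ 1 (mod 4), so k ≡ 1·3 ≡ 3 (mod 4).
x = 2 + 17·3 = 53.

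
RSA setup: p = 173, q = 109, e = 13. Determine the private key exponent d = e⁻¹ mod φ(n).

φ(n) = (p−1)(q−1) = 172·108 = 18576.
Need d with 13·d ≡ 1 (mod 18576). Apply the extended Euclidean algorithm:
18576 = 1428×13 + 12
13 = 1×12 + 1
12 = 12×1 + 0
Back-substitute:
1 = 13 − 12
1 = −18576 + 1429·13
So 13·1429 ≡ 1 (mod 18576), hence d = 1429.

1429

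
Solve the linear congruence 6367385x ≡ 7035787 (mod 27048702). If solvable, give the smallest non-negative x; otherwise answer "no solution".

22734953

First find gcd(6367385, 27048702):
27048702 = 4*6367385 + 1579162
6367385 = 4*1579162 + 50737
1579162 = 31*50737 + 6315
50737 = 8*6315 + 217
6315 = 29*217 + 22
217 = 9*22 + 19
22 = 1*19 + 3
19 = 6*3 + 1
3 = 3*1 + 0
gcd = 1, so a unique solution mod 27048702 exists.
Back-substitute for the Bézout coefficients:
1 = 19 − 6·3
1 = −6·22 + 7·19
1 = 7·217 − 69·22
1 = −69·6315 + 2008·217
1 = 2008·50737 − 16133·6315
1 = −16133·1579162 + 502131·50737
1 = 502131·6367385 − 2024657·1579162
1 = −2024657·27048702 + 8600759·6367385
So 6367385·(8600759) ≡ 1 (mod 27048702), giving 6367385⁻¹ ≡ 8600759.
x ≡ 6367385⁻¹·7035787 ≡ 8600759·7035787 ≡ 22734953 (mod 27048702).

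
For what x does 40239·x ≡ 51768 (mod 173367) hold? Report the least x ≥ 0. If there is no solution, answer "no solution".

First find gcd(40239, 173367):
173367 = 4·40239 + 12411
40239 = 3·12411 + 3006
12411 = 4·3006 + 387
3006 = 7·387 + 297
387 = 1·297 + 90
297 = 3·90 + 27
90 = 3·27 + 9
27 = 3·9 + 0
gcd = 9 and 9 | 51768, so solutions exist. Divide through by 9: 4471x ≡ 5752 (mod 19263).
Now find 4471⁻¹ mod 19263:
19263 = 4·4471 + 1379
4471 = 3·1379 + 334
1379 = 4·334 + 43
334 = 7·43 + 33
43 = 1·33 + 10
33 = 3·10 + 3
10 = 3·3 + 1
3 = 3·1 + 0
Back-substitute:
1 = 10 − 3·3
1 = −3·33 + 10·10
1 = 10·43 − 13·33
1 = −13·334 + 101·43
1 = 101·1379 − 417·334
1 = −417·4471 + 1352·1379
1 = 1352·19263 − 5825·4471
So 4471·(-5825) ≡ 1 (mod 19263), i.e. 4471⁻¹ ≡ 13438.
Then x ≡ 13438·5752 ≡ 12220 (mod 19263); the smallest non-negative solution is x = 12220.

12220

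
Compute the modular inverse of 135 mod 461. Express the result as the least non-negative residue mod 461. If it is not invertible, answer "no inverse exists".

Apply the Euclidean algorithm to 461 and 135:
461 = 3*135 + 56
135 = 2*56 + 23
56 = 2*23 + 10
23 = 2*10 + 3
10 = 3*3 + 1
3 = 3*1 + 0
Since gcd(135, 461) = 1, back-substitute to write 1 as a combination:
1 = 10 − 3·3
1 = −3·23 + 7·10
1 = 7·56 − 17·23
1 = −17·135 + 41·56
1 = 41·461 − 140·135
Thus 135·(-140) ≡ 1 (mod 461); reducing, -140 mod 461 = 321.

321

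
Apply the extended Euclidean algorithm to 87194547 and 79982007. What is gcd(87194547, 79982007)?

Euclidean algorithm:
87194547 = 1×79982007 + 7212540
79982007 = 11×7212540 + 644067
7212540 = 11×644067 + 127803
644067 = 5×127803 + 5052
127803 = 25×5052 + 1503
5052 = 3×1503 + 543
1503 = 2×543 + 417
543 = 1×417 + 126
417 = 3×126 + 39
126 = 3×39 + 9
39 = 4×9 + 3
9 = 3×3 + 0
gcd(87194547, 79982007) = 3.
Express as a combination:
3 = 39 − 4·9
3 = −4·126 + 13·39
3 = 13·417 − 43·126
3 = −43·543 + 56·417
3 = 56·1503 − 155·543
3 = −155·5052 + 521·1503
3 = 521·127803 − 13180·5052
3 = −13180·644067 + 66421·127803
3 = 66421·7212540 − 743811·644067
3 = −743811·79982007 + 8248342·7212540
3 = 8248342·87194547 − 8992153·79982007
So 3 = (8248342)·87194547 + (-8992153)·79982007.

3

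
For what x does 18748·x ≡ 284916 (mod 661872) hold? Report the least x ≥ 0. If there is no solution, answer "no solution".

17667

First find gcd(18748, 661872):
661872 = 35*18748 + 5692
18748 = 3*5692 + 1672
5692 = 3*1672 + 676
1672 = 2*676 + 320
676 = 2*320 + 36
320 = 8*36 + 32
36 = 1*32 + 4
32 = 8*4 + 0
gcd = 4 and 4 | 284916, so solutions exist. Divide through by 4: 4687x ≡ 71229 (mod 165468).
Now find 4687⁻¹ mod 165468:
165468 = 35*4687 + 1423
4687 = 3*1423 + 418
1423 = 3*418 + 169
418 = 2*169 + 80
169 = 2*80 + 9
80 = 8*9 + 8
9 = 1*8 + 1
8 = 8*1 + 0
Back-substitute:
1 = 9 − 8
1 = −80 + 9·9
1 = 9·169 − 19·80
1 = −19·418 + 47·169
1 = 47·1423 − 160·418
1 = −160·4687 + 527·1423
1 = 527·165468 − 18605·4687
So 4687·(-18605) ≡ 1 (mod 165468), i.e. 4687⁻¹ ≡ 146863.
Then x ≡ 146863·71229 ≡ 17667 (mod 165468); the smallest non-negative solution is x = 17667.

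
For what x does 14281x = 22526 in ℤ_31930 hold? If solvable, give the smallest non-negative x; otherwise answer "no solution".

19156

First find gcd(14281, 31930):
31930 = 2*14281 + 3368
14281 = 4*3368 + 809
3368 = 4*809 + 132
809 = 6*132 + 17
132 = 7*17 + 13
17 = 1*13 + 4
13 = 3*4 + 1
4 = 4*1 + 0
gcd = 1, so a unique solution mod 31930 exists.
Back-substitute for the Bézout coefficients:
1 = 13 − 3·4
1 = −3·17 + 4·13
1 = 4·132 − 31·17
1 = −31·809 + 190·132
1 = 190·3368 − 791·809
1 = −791·14281 + 3354·3368
1 = 3354·31930 − 7499·14281
So 14281·(-7499) ≡ 1 (mod 31930), giving 14281⁻¹ ≡ 24431.
x ≡ 14281⁻¹·22526 ≡ 24431·22526 ≡ 19156 (mod 31930).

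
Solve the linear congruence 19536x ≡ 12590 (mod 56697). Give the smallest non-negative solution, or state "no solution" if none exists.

gcd(19536, 56697):
56697 = 2*19536 + 17625
19536 = 1*17625 + 1911
17625 = 9*1911 + 426
1911 = 4*426 + 207
426 = 2*207 + 12
207 = 17*12 + 3
12 = 4*3 + 0
gcd = 3, but 3 ∤ 12590, so the congruence has no solution.

no solution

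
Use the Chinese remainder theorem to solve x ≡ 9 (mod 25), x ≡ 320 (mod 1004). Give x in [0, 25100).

16384

Write x = 9 + 25·k. Then 25·k ≡ 320 − 9 ≡ 311 (mod 1004).
Need 25⁻¹ mod 1004. Extended Euclid on (1004, 25):
1004 = 40·25 + 4
25 = 6·4 + 1
4 = 4·1 + 0
Back-substitute:
1 = 25 − 6·4
1 = −6·1004 + 241·25
25⁻¹ ≡ 241 (mod 1004), so k ≡ 241·311 ≡ 655 (mod 1004).
x = 9 + 25·655 = 16384.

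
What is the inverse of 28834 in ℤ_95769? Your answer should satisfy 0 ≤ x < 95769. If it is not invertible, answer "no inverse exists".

73426

gcd(95769, 28834) by repeated division:
95769 = 3·28834 + 9267
28834 = 3·9267 + 1033
9267 = 8·1033 + 1003
1033 = 1·1003 + 30
1003 = 33·30 + 13
30 = 2·13 + 4
13 = 3·4 + 1
4 = 4·1 + 0
The gcd is 1. Working backward:
1 = 13 − 3·4
1 = −3·30 + 7·13
1 = 7·1003 − 234·30
1 = −234·1033 + 241·1003
1 = 241·9267 − 2162·1033
1 = −2162·28834 + 6727·9267
1 = 6727·95769 − 22343·28834
So 28834·(-22343) ≡ 1 (mod 95769), and -22343 ≡ 73426 (mod 95769).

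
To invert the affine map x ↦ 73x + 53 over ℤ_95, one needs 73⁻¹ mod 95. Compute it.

82

gcd(95, 73) by repeated division:
95 = 1×73 + 22
73 = 3×22 + 7
22 = 3×7 + 1
7 = 7×1 + 0
The gcd is 1. Working backward:
1 = 22 − 3·7
1 = −3·73 + 10·22
1 = 10·95 − 13·73
So 73·(-13) ≡ 1 (mod 95), and -13 ≡ 82 (mod 95).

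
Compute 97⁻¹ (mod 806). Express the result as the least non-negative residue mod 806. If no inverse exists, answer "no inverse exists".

gcd(806, 97) by repeated division:
806 = 8×97 + 30
97 = 3×30 + 7
30 = 4×7 + 2
7 = 3×2 + 1
2 = 2×1 + 0
The gcd is 1. Working backward:
1 = 7 − 3·2
1 = −3·30 + 13·7
1 = 13·97 − 42·30
1 = −42·806 + 349·97
So 97·349 ≡ 1 (mod 806).

349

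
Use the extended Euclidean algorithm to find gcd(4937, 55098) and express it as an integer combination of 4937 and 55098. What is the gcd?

1

Euclidean algorithm:
55098 = 11·4937 + 791
4937 = 6·791 + 191
791 = 4·191 + 27
191 = 7·27 + 2
27 = 13·2 + 1
2 = 2·1 + 0
gcd(4937, 55098) = 1.
Working backward:
1 = 27 − 13·2
1 = −13·191 + 92·27
1 = 92·791 − 381·191
1 = −381·4937 + 2378·791
1 = 2378·55098 − 26539·4937
So 1 = (2378)·55098 + (-26539)·4937.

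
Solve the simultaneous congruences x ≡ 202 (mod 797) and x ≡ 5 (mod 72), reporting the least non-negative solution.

Write x = 202 + 797·k. Then 797·k ≡ 5 − 202 ≡ 19 (mod 72).
Need 797⁻¹ mod 72. Extended Euclid on (72, 5):
72 = 14·5 + 2
5 = 2·2 + 1
2 = 2·1 + 0
Back-substitute:
1 = 5 − 2·2
1 = −2·72 + 29·5
797⁻¹ ≡ 29 (mod 72), so k ≡ 29·19 ≡ 47 (mod 72).
x = 202 + 797·47 = 37661.

37661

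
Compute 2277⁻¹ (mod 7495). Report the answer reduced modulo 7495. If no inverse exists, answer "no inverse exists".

gcd(7495, 2277) by repeated division:
7495 = 3×2277 + 664
2277 = 3×664 + 285
664 = 2×285 + 94
285 = 3×94 + 3
94 = 31×3 + 1
3 = 3×1 + 0
The gcd is 1. Working backward:
1 = 94 − 31·3
1 = −31·285 + 94·94
1 = 94·664 − 219·285
1 = −219·2277 + 751·664
1 = 751·7495 − 2472·2277
Hence 2277⁻¹ ≡ -2472 ≡ 5023 (mod 7495).

5023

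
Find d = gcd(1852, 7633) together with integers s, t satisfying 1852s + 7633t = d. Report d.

Apply Euclid's algorithm to 7633 and 1852:
7633 = 4*1852 + 225
1852 = 8*225 + 52
225 = 4*52 + 17
52 = 3*17 + 1
17 = 17*1 + 0
gcd(1852, 7633) = 1.
Working backward:
1 = 52 − 3·17
1 = −3·225 + 13·52
1 = 13·1852 − 107·225
1 = −107·7633 + 441·1852
So 1 = (-107)·7633 + (441)·1852.

1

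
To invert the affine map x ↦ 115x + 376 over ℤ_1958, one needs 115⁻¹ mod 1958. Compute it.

647

Apply the Euclidean algorithm to 1958 and 115:
1958 = 17×115 + 3
115 = 38×3 + 1
3 = 3×1 + 0
The gcd is 1. Working backward:
1 = 115 − 38·3
1 = −38·1958 + 647·115
So 115·647 ≡ 1 (mod 1958).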